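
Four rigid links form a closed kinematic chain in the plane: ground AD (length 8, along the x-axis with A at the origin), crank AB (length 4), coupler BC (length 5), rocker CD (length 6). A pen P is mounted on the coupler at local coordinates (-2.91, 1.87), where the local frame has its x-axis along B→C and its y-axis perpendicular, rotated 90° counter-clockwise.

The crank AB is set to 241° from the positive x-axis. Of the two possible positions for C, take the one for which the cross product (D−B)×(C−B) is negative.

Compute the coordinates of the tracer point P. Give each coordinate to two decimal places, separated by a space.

A=(0,0), D=(8.00,0)
B = A + 4.00·(cos241°, sin241°) = (-1.9392, -3.4985)
|BD| = 10.5370
circle(B,5.00) ∩ circle(D,6.00): a=4.7465, h=1.5718
  candidates: C₊=(2.0161,-0.4399) cross=16.562; C₋=(3.0599,-3.4052) cross=-16.562
  mode - wants cross < 0 → take C=(3.0599,-3.4052) (cross=-16.562)
ex = (C−B)/|BC| = (0.9998,0.0187); ey = (-0.0187,0.9998)
P = B + -2.91·ex + 1.87·ey = (-4.8836,-1.6831)

-4.88 -1.68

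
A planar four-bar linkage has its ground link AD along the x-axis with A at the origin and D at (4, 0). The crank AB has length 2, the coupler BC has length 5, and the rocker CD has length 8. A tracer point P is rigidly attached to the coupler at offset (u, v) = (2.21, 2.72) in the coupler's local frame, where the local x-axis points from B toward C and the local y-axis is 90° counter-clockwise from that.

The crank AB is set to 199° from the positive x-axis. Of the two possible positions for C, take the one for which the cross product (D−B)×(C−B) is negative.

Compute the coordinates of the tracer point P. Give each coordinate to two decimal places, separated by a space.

A=(0,0), D=(4.00,0)
B = A + 2.00·(cos199°, sin199°) = (-1.8910, -0.6511)
|BD| = 5.9269
circle(B,5.00) ∩ circle(D,8.00): a=-0.3266, h=4.9893
  candidates: C₊=(-2.7638,4.2721) cross=29.571; C₋=(-1.6675,-5.6461) cross=-29.571
  mode - wants cross < 0 → take C=(-1.6675,-5.6461) (cross=-29.571)
ex = (C−B)/|BC| = (0.0447,-0.9990); ey = (0.9990,0.0447)
P = B + 2.21·ex + 2.72·ey = (0.9250,-2.7374)

0.93 -2.74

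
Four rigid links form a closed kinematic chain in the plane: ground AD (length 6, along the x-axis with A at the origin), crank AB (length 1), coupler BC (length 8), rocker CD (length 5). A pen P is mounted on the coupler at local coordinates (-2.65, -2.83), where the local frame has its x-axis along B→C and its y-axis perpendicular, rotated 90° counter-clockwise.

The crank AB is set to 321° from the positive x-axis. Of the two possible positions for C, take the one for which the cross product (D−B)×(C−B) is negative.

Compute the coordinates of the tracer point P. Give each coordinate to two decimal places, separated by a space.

-2.95 -1.71

A=(0,0), D=(6.00,0)
B = A + 1.00·(cos321°, sin321°) = (0.7771, -0.6293)
|BD| = 5.2606
circle(B,8.00) ∩ circle(D,5.00): a=6.3371, h=4.8827
  candidates: C₊=(6.4846,4.9765) cross=25.686; C₋=(7.6528,-4.7189) cross=-25.686
  mode - wants cross < 0 → take C=(7.6528,-4.7189) (cross=-25.686)
ex = (C−B)/|BC| = (0.8595,-0.5112); ey = (0.5112,0.8595)
P = B + -2.65·ex + -2.83·ey = (-2.9471,-1.7069)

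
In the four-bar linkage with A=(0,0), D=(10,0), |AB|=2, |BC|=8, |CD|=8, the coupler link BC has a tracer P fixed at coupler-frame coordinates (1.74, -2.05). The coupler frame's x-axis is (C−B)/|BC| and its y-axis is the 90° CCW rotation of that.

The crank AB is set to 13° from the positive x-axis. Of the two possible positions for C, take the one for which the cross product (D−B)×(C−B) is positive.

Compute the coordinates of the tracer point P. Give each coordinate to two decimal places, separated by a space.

A=(0,0), D=(10.00,0)
B = A + 2.00·(cos13°, sin13°) = (1.9487, 0.4499)
|BD| = 8.0638
circle(B,8.00) ∩ circle(D,8.00): a=4.0319, h=6.9097
  candidates: C₊=(6.3599,7.1239) cross=55.718; C₋=(5.5889,-6.6740) cross=-55.718
  mode + wants cross > 0 → take C=(6.3599,7.1239) (cross=55.718)
ex = (C−B)/|BC| = (0.5514,0.8342); ey = (-0.8342,0.5514)
P = B + 1.74·ex + -2.05·ey = (4.6184,0.7711)

4.62 0.77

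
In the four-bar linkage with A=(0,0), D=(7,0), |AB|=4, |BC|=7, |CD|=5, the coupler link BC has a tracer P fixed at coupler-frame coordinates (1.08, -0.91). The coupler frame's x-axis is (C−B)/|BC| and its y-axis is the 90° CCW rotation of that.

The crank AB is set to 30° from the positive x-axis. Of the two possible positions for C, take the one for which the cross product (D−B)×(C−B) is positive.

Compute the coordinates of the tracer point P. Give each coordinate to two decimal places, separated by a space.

A=(0,0), D=(7.00,0)
B = A + 4.00·(cos30°, sin30°) = (3.4641, 2.0000)
|BD| = 4.0623
circle(B,7.00) ∩ circle(D,5.00): a=4.9851, h=4.9141
  candidates: C₊=(10.2226,3.8230) cross=19.963; C₋=(5.3839,-4.7316) cross=-19.963
  mode + wants cross > 0 → take C=(10.2226,3.8230) (cross=19.963)
ex = (C−B)/|BC| = (0.9655,0.2604); ey = (-0.2604,0.9655)
P = B + 1.08·ex + -0.91·ey = (4.7438,1.4027)

4.74 1.40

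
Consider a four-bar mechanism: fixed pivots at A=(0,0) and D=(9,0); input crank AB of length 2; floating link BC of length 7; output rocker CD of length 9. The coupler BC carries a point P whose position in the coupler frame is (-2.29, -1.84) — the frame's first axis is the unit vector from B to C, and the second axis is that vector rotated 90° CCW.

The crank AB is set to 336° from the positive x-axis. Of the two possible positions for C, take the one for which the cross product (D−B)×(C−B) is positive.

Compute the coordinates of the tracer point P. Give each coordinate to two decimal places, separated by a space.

A=(0,0), D=(9.00,0)
B = A + 2.00·(cos336°, sin336°) = (1.8271, -0.8135)
|BD| = 7.2189
circle(B,7.00) ∩ circle(D,9.00): a=1.3930, h=6.8600
  candidates: C₊=(2.4382,6.1598) cross=49.522; C₋=(3.9843,-7.4728) cross=-49.522
  mode + wants cross > 0 → take C=(2.4382,6.1598) (cross=49.522)
ex = (C−B)/|BC| = (0.0873,0.9962); ey = (-0.9962,0.0873)
P = B + -2.29·ex + -1.84·ey = (3.4601,-3.2554)

3.46 -3.26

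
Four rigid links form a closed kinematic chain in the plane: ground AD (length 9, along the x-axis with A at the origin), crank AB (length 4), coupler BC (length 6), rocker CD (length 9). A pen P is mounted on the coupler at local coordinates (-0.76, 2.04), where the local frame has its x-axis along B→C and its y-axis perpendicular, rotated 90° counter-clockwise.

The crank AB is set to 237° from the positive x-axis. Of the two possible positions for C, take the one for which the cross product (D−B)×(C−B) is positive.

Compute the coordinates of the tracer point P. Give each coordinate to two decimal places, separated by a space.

A=(0,0), D=(9.00,0)
B = A + 4.00·(cos237°, sin237°) = (-2.1786, -3.3547)
|BD| = 11.6711
circle(B,6.00) ∩ circle(D,9.00): a=3.9077, h=4.5530
  candidates: C₊=(0.2555,2.1294) cross=53.139; C₋=(2.8729,-6.5923) cross=-53.139
  mode + wants cross > 0 → take C=(0.2555,2.1294) (cross=53.139)
ex = (C−B)/|BC| = (0.4057,0.9140); ey = (-0.9140,0.4057)
P = B + -0.76·ex + 2.04·ey = (-4.3515,-3.2217)

-4.35 -3.22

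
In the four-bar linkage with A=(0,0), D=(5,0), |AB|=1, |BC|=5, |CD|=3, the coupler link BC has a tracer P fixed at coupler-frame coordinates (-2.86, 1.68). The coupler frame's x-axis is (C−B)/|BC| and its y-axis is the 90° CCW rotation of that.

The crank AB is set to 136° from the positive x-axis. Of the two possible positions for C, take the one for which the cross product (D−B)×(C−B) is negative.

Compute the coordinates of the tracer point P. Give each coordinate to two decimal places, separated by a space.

A=(0,0), D=(5.00,0)
B = A + 1.00·(cos136°, sin136°) = (-0.7193, 0.6947)
|BD| = 5.7614
circle(B,5.00) ∩ circle(D,3.00): a=4.2692, h=2.6026
  candidates: C₊=(3.8326,2.7635) cross=14.995; C₋=(3.2050,-2.4037) cross=-14.995
  mode - wants cross < 0 → take C=(3.2050,-2.4037) (cross=-14.995)
ex = (C−B)/|BC| = (0.7849,-0.6197); ey = (0.6197,0.7849)
P = B + -2.86·ex + 1.68·ey = (-1.9230,3.7855)

-1.92 3.79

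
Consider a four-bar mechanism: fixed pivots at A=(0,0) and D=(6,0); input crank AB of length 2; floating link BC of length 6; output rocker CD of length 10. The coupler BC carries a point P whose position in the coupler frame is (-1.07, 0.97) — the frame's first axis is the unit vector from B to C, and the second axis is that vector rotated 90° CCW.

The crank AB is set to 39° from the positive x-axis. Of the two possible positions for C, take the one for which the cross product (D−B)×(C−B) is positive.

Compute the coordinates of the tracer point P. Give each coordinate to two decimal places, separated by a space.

A=(0,0), D=(6.00,0)
B = A + 2.00·(cos39°, sin39°) = (1.5543, 1.2586)
|BD| = 4.6204
circle(B,6.00) ∩ circle(D,10.00): a=-4.6155, h=3.8337
  candidates: C₊=(-1.8424,6.2046) cross=17.713; C₋=(-3.9310,-1.1727) cross=-17.713
  mode + wants cross > 0 → take C=(-1.8424,6.2046) (cross=17.713)
ex = (C−B)/|BC| = (-0.5661,0.8243); ey = (-0.8243,-0.5661)
P = B + -1.07·ex + 0.97·ey = (1.3604,-0.1725)

1.36 -0.17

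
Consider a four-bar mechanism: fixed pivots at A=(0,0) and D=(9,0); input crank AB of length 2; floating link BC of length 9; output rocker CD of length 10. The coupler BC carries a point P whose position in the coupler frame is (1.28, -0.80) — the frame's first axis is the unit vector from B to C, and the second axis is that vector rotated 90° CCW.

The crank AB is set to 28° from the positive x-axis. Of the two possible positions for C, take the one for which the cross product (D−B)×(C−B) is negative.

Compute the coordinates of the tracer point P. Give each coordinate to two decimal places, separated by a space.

1.14 -0.44

A=(0,0), D=(9.00,0)
B = A + 2.00·(cos28°, sin28°) = (1.7659, 0.9389)
|BD| = 7.2948
circle(B,9.00) ∩ circle(D,10.00): a=2.3451, h=8.6891
  candidates: C₊=(5.2099,9.2539) cross=63.385; C₋=(2.9731,-7.9797) cross=-63.385
  mode - wants cross < 0 → take C=(2.9731,-7.9797) (cross=-63.385)
ex = (C−B)/|BC| = (0.1341,-0.9910); ey = (0.9910,0.1341)
P = B + 1.28·ex + -0.80·ey = (1.1448,-0.4368)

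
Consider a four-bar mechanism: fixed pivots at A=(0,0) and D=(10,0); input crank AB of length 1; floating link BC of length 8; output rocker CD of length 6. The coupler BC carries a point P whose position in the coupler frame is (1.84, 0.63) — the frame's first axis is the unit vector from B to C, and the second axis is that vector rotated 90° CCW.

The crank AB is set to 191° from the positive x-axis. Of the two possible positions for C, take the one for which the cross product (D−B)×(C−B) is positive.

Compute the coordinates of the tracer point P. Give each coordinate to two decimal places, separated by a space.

0.21 1.34

A=(0,0), D=(10.00,0)
B = A + 1.00·(cos191°, sin191°) = (-0.9816, -0.1908)
|BD| = 10.9833
circle(B,8.00) ∩ circle(D,6.00): a=6.7663, h=4.2681
  candidates: C₊=(5.7095,4.1942) cross=46.878; C₋=(5.8578,-4.3408) cross=-46.878
  mode + wants cross > 0 → take C=(5.7095,4.1942) (cross=46.878)
ex = (C−B)/|BC| = (0.8364,0.5481); ey = (-0.5481,0.8364)
P = B + 1.84·ex + 0.63·ey = (0.2120,1.3447)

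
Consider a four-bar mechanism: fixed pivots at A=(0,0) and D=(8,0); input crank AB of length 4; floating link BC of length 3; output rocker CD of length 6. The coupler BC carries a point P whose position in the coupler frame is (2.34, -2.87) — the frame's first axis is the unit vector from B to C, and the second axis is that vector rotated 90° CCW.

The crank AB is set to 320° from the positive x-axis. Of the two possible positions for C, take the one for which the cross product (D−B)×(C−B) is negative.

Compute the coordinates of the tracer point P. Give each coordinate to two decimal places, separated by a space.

2.01 -6.12

A=(0,0), D=(8.00,0)
B = A + 4.00·(cos320°, sin320°) = (3.0642, -2.5712)
|BD| = 5.5654
circle(B,3.00) ∩ circle(D,6.00): a=0.3570, h=2.9787
  candidates: C₊=(2.0046,0.2355) cross=16.577; C₋=(4.7569,-5.0480) cross=-16.577
  mode - wants cross < 0 → take C=(4.7569,-5.0480) (cross=-16.577)
ex = (C−B)/|BC| = (0.5642,-0.8256); ey = (0.8256,0.5642)
P = B + 2.34·ex + -2.87·ey = (2.0150,-6.1224)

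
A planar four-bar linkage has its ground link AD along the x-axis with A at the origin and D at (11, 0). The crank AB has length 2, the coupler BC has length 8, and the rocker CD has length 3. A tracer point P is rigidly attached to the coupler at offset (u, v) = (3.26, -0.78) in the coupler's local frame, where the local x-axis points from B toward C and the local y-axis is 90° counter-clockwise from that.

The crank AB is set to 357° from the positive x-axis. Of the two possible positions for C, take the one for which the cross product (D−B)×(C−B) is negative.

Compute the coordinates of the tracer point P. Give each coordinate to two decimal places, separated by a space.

4.84 -1.88

A=(0,0), D=(11.00,0)
B = A + 2.00·(cos357°, sin357°) = (1.9973, -0.1047)
|BD| = 9.0033
circle(B,8.00) ∩ circle(D,3.00): a=7.5561, h=2.6278
  candidates: C₊=(9.5223,2.6108) cross=23.659; C₋=(9.5834,-2.6445) cross=-23.659
  mode - wants cross < 0 → take C=(9.5834,-2.6445) (cross=-23.659)
ex = (C−B)/|BC| = (0.9483,-0.3175); ey = (0.3175,0.9483)
P = B + 3.26·ex + -0.78·ey = (4.8410,-1.8793)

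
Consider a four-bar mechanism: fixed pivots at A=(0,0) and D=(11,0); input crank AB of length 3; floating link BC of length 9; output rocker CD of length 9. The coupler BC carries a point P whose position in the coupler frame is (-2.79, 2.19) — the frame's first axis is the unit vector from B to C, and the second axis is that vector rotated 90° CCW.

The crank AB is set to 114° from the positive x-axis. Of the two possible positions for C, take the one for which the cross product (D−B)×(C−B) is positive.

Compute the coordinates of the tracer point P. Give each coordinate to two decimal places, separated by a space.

A=(0,0), D=(11.00,0)
B = A + 3.00·(cos114°, sin114°) = (-1.2202, 2.7406)
|BD| = 12.5238
circle(B,9.00) ∩ circle(D,9.00): a=6.2619, h=6.4644
  candidates: C₊=(6.3045,7.6781) cross=80.959; C₋=(3.4753,-4.9374) cross=-80.959
  mode + wants cross > 0 → take C=(6.3045,7.6781) (cross=80.959)
ex = (C−B)/|BC| = (0.8361,0.5486); ey = (-0.5486,0.8361)
P = B + -2.79·ex + 2.19·ey = (-4.7543,3.0411)

-4.75 3.04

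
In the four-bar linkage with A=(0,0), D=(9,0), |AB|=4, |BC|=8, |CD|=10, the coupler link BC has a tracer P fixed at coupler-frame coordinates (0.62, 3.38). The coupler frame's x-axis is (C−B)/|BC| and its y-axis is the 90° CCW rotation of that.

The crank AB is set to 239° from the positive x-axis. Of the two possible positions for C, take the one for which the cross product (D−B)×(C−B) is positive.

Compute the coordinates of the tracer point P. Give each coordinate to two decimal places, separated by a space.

A=(0,0), D=(9.00,0)
B = A + 4.00·(cos239°, sin239°) = (-2.0602, -3.4287)
|BD| = 11.5794
circle(B,8.00) ∩ circle(D,10.00): a=4.2352, h=6.7870
  candidates: C₊=(-0.0245,4.3080) cross=78.589; C₋=(3.9948,-8.6572) cross=-78.589
  mode + wants cross > 0 → take C=(-0.0245,4.3080) (cross=78.589)
ex = (C−B)/|BC| = (0.2545,0.9671); ey = (-0.9671,0.2545)
P = B + 0.62·ex + 3.38·ey = (-5.1711,-1.9690)

-5.17 -1.97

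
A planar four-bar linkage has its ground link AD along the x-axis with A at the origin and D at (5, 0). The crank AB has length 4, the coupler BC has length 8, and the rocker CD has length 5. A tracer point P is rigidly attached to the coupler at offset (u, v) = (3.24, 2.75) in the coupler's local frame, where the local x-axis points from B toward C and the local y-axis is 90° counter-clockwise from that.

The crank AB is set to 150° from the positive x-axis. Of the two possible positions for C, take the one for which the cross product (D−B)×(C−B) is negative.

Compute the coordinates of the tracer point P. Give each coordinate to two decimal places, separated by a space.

A=(0,0), D=(5.00,0)
B = A + 4.00·(cos150°, sin150°) = (-3.4641, 2.0000)
|BD| = 8.6972
circle(B,8.00) ∩ circle(D,5.00): a=6.5907, h=4.5346
  candidates: C₊=(3.9927,4.8975) cross=39.438; C₋=(1.9072,-3.9287) cross=-39.438
  mode - wants cross < 0 → take C=(1.9072,-3.9287) (cross=-39.438)
ex = (C−B)/|BC| = (0.6714,-0.7411); ey = (0.7411,0.6714)
P = B + 3.24·ex + 2.75·ey = (0.7493,1.4453)

0.75 1.45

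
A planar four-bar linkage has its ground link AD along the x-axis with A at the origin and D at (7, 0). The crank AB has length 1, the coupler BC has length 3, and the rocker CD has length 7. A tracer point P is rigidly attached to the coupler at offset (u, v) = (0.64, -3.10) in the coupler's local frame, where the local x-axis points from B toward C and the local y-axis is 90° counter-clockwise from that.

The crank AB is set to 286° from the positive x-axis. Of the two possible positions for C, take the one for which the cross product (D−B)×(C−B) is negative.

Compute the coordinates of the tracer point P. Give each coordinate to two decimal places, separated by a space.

A=(0,0), D=(7.00,0)
B = A + 1.00·(cos286°, sin286°) = (0.2756, -0.9613)
|BD| = 6.7927
circle(B,3.00) ∩ circle(D,7.00): a=0.4520, h=2.9657
  candidates: C₊=(0.3034,2.0386) cross=20.146; C₋=(1.1428,-3.8332) cross=-20.146
  mode - wants cross < 0 → take C=(1.1428,-3.8332) (cross=-20.146)
ex = (C−B)/|BC| = (0.2891,-0.9573); ey = (0.9573,0.2891)
P = B + 0.64·ex + -3.10·ey = (-2.5070,-2.4700)

-2.51 -2.47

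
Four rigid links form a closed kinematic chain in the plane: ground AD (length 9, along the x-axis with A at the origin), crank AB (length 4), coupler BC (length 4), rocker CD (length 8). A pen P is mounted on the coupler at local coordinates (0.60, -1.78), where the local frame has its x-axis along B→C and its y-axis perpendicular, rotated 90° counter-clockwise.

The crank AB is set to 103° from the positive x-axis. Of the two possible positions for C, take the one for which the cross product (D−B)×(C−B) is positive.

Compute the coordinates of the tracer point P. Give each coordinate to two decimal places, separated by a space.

0.23 2.40

A=(0,0), D=(9.00,0)
B = A + 4.00·(cos103°, sin103°) = (-0.8998, 3.8975)
|BD| = 10.6394
circle(B,4.00) ∩ circle(D,8.00): a=3.0639, h=2.5715
  candidates: C₊=(2.8931,5.1678) cross=27.359; C₋=(1.0091,0.3824) cross=-27.359
  mode + wants cross > 0 → take C=(2.8931,5.1678) (cross=27.359)
ex = (C−B)/|BC| = (0.9482,0.3176); ey = (-0.3176,0.9482)
P = B + 0.60·ex + -1.78·ey = (0.2344,2.4002)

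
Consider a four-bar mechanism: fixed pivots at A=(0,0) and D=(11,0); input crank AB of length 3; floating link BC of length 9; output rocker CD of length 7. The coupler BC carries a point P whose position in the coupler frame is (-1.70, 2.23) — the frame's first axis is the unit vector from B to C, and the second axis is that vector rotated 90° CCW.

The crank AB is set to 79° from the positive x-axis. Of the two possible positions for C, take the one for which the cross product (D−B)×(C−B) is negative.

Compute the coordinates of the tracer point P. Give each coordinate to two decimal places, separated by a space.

1.46 5.60

A=(0,0), D=(11.00,0)
B = A + 3.00·(cos79°, sin79°) = (0.5724, 2.9449)
|BD| = 10.8354
circle(B,9.00) ∩ circle(D,7.00): a=6.8944, h=5.7851
  candidates: C₊=(8.7796,6.6385) cross=62.685; C₋=(5.6350,-4.4963) cross=-62.685
  mode - wants cross < 0 → take C=(5.6350,-4.4963) (cross=-62.685)
ex = (C−B)/|BC| = (0.5625,-0.8268); ey = (0.8268,0.5625)
P = B + -1.70·ex + 2.23·ey = (1.4599,5.6048)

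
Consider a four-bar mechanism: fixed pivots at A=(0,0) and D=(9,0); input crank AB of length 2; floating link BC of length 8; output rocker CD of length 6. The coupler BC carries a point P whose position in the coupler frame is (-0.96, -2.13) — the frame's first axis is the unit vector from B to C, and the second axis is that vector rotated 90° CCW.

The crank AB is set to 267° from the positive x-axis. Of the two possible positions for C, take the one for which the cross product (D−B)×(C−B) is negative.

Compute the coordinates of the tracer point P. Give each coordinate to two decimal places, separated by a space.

A=(0,0), D=(9.00,0)
B = A + 2.00·(cos267°, sin267°) = (-0.1047, -1.9973)
|BD| = 9.3212
circle(B,8.00) ∩ circle(D,6.00): a=6.1625, h=5.1013
  candidates: C₊=(4.8217,4.3060) cross=47.550; C₋=(7.0078,-5.6596) cross=-47.550
  mode - wants cross < 0 → take C=(7.0078,-5.6596) (cross=-47.550)
ex = (C−B)/|BC| = (0.8891,-0.4578); ey = (0.4578,0.8891)
P = B + -0.96·ex + -2.13·ey = (-1.9333,-3.4515)

-1.93 -3.45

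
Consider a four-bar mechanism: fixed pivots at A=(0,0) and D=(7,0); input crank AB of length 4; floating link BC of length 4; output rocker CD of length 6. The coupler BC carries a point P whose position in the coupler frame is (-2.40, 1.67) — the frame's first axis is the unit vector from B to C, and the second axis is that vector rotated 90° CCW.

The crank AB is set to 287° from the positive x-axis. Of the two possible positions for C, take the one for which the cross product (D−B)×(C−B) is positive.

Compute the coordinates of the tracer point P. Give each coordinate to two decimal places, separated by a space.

A=(0,0), D=(7.00,0)
B = A + 4.00·(cos287°, sin287°) = (1.1695, -3.8252)
|BD| = 6.9733
circle(B,4.00) ∩ circle(D,6.00): a=2.0526, h=3.4332
  candidates: C₊=(1.0024,0.1713) cross=23.941; C₋=(4.7690,-5.5698) cross=-23.941
  mode + wants cross > 0 → take C=(1.0024,0.1713) (cross=23.941)
ex = (C−B)/|BC| = (-0.0418,0.9991); ey = (-0.9991,-0.0418)
P = B + -2.40·ex + 1.67·ey = (-0.3988,-6.2929)

-0.40 -6.29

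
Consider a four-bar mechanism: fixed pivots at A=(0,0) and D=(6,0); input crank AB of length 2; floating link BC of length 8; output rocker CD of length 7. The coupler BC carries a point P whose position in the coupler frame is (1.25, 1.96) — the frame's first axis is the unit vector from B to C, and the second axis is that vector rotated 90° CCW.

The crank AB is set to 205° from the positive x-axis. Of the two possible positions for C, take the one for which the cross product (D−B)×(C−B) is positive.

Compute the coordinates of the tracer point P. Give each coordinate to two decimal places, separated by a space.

A=(0,0), D=(6.00,0)
B = A + 2.00·(cos205°, sin205°) = (-1.8126, -0.8452)
|BD| = 7.8582
circle(B,8.00) ∩ circle(D,7.00): a=4.8835, h=6.3365
  candidates: C₊=(2.3610,5.9798) cross=49.794; C₋=(3.7241,-6.6197) cross=-49.794
  mode + wants cross > 0 → take C=(2.3610,5.9798) (cross=49.794)
ex = (C−B)/|BC| = (0.5217,0.8531); ey = (-0.8531,0.5217)
P = B + 1.25·ex + 1.96·ey = (-2.8326,1.2437)

-2.83 1.24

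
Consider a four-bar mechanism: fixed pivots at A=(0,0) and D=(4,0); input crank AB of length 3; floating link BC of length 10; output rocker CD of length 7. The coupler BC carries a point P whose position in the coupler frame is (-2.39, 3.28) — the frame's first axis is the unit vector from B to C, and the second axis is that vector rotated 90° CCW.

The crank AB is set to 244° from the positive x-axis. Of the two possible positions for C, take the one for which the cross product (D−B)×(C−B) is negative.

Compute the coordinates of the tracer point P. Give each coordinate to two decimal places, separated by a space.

A=(0,0), D=(4.00,0)
B = A + 3.00·(cos244°, sin244°) = (-1.3151, -2.6964)
|BD| = 5.9599
circle(B,10.00) ∩ circle(D,7.00): a=7.2585, h=6.8785
  candidates: C₊=(2.0461,6.7218) cross=40.995; C₋=(8.2700,-5.5468) cross=-40.995
  mode - wants cross < 0 → take C=(8.2700,-5.5468) (cross=-40.995)
ex = (C−B)/|BC| = (0.9585,-0.2850); ey = (0.2850,0.9585)
P = B + -2.39·ex + 3.28·ey = (-2.6710,1.1288)

-2.67 1.13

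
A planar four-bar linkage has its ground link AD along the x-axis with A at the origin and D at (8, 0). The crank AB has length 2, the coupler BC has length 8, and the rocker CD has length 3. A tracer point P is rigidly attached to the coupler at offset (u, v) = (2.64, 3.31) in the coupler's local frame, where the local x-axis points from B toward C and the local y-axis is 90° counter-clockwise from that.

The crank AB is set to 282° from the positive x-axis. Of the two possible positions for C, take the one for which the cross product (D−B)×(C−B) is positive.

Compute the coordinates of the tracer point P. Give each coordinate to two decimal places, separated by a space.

A=(0,0), D=(8.00,0)
B = A + 2.00·(cos282°, sin282°) = (0.4158, -1.9563)
|BD| = 7.8324
circle(B,8.00) ∩ circle(D,3.00): a=7.4273, h=2.9725
  candidates: C₊=(6.8652,2.7771) cross=23.282; C₋=(8.3501,-2.9795) cross=-23.282
  mode + wants cross > 0 → take C=(6.8652,2.7771) (cross=23.282)
ex = (C−B)/|BC| = (0.8062,0.5917); ey = (-0.5917,0.8062)
P = B + 2.64·ex + 3.31·ey = (0.5857,2.2742)

0.59 2.27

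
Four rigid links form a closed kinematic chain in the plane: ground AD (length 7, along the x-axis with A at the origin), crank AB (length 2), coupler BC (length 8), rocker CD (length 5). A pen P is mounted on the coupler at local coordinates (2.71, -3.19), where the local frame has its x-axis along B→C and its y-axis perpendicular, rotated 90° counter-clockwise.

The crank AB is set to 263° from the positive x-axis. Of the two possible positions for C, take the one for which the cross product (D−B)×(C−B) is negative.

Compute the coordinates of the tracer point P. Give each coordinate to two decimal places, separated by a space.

A=(0,0), D=(7.00,0)
B = A + 2.00·(cos263°, sin263°) = (-0.2437, -1.9851)
|BD| = 7.5108
circle(B,8.00) ∩ circle(D,5.00): a=6.3517, h=4.8638
  candidates: C₊=(4.5966,4.3845) cross=36.531; C₋=(7.1676,-4.9972) cross=-36.531
  mode - wants cross < 0 → take C=(7.1676,-4.9972) (cross=-36.531)
ex = (C−B)/|BC| = (0.9264,-0.3765); ey = (0.3765,0.9264)
P = B + 2.71·ex + -3.19·ey = (1.0658,-5.9607)

1.07 -5.96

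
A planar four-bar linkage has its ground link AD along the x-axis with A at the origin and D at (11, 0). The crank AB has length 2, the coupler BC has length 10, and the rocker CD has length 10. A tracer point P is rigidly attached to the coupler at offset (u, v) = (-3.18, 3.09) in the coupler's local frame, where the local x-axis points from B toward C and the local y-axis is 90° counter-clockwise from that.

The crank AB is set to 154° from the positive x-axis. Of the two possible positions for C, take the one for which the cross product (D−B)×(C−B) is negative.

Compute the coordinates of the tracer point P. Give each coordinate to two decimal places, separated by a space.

A=(0,0), D=(11.00,0)
B = A + 2.00·(cos154°, sin154°) = (-1.7976, 0.8767)
|BD| = 12.8276
circle(B,10.00) ∩ circle(D,10.00): a=6.4138, h=7.6722
  candidates: C₊=(5.1256,8.0927) cross=98.416; C₋=(4.0768,-7.2159) cross=-98.416
  mode - wants cross < 0 → take C=(4.0768,-7.2159) (cross=-98.416)
ex = (C−B)/|BC| = (0.5874,-0.8093); ey = (0.8093,0.5874)
P = B + -3.18·ex + 3.09·ey = (-1.1650,5.2654)

-1.17 5.27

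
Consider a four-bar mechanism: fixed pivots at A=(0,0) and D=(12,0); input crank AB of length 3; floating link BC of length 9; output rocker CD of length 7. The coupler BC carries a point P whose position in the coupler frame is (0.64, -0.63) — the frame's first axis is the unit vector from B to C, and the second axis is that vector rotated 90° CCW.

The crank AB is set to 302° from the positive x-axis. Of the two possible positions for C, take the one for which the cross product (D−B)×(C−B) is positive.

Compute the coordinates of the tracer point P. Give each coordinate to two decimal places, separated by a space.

A=(0,0), D=(12.00,0)
B = A + 3.00·(cos302°, sin302°) = (1.5898, -2.5441)
|BD| = 10.7166
circle(B,9.00) ∩ circle(D,7.00): a=6.8513, h=5.8360
  candidates: C₊=(6.8597,4.7516) cross=62.543; C₋=(9.6307,-6.5868) cross=-62.543
  mode + wants cross > 0 → take C=(6.8597,4.7516) (cross=62.543)
ex = (C−B)/|BC| = (0.5856,0.8106); ey = (-0.8106,0.5856)
P = B + 0.64·ex + -0.63·ey = (2.4752,-2.3942)

2.48 -2.39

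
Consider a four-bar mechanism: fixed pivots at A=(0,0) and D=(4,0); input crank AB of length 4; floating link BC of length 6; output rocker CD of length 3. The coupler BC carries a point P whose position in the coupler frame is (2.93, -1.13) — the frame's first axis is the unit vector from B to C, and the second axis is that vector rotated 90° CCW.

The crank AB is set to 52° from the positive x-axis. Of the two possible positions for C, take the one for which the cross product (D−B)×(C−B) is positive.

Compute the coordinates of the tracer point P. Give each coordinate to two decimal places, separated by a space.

3.83 0.33

A=(0,0), D=(4.00,0)
B = A + 4.00·(cos52°, sin52°) = (2.4626, 3.1520)
|BD| = 3.5070
circle(B,6.00) ∩ circle(D,3.00): a=5.6030, h=2.1463
  candidates: C₊=(6.8479,-0.9430) cross=7.527; C₋=(2.9897,-2.8248) cross=-7.527
  mode + wants cross > 0 → take C=(6.8479,-0.9430) (cross=7.527)
ex = (C−B)/|BC| = (0.7309,-0.6825); ey = (0.6825,0.7309)
P = B + 2.93·ex + -1.13·ey = (3.8329,0.3264)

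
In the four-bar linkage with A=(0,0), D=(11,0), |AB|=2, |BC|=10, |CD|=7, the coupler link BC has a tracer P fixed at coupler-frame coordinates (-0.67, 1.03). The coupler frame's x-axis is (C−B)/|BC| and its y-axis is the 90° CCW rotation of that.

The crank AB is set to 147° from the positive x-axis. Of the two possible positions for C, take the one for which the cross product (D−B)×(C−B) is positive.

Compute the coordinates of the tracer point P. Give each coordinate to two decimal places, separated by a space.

A=(0,0), D=(11.00,0)
B = A + 2.00·(cos147°, sin147°) = (-1.6773, 1.0893)
|BD| = 12.7241
circle(B,10.00) ∩ circle(D,7.00): a=8.3661, h=5.4780
  candidates: C₊=(7.1270,5.8309) cross=69.702; C₋=(6.1891,-5.0848) cross=-69.702
  mode + wants cross > 0 → take C=(7.1270,5.8309) (cross=69.702)
ex = (C−B)/|BC| = (0.8804,0.4742); ey = (-0.4742,0.8804)
P = B + -0.67·ex + 1.03·ey = (-2.7556,1.6784)

-2.76 1.68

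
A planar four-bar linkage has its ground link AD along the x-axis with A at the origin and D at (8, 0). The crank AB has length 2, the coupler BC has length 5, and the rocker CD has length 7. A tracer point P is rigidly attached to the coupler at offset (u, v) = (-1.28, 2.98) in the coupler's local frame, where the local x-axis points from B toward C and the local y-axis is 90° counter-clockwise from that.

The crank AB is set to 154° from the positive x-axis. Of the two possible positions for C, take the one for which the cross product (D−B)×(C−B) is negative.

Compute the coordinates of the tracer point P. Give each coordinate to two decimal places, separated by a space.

A=(0,0), D=(8.00,0)
B = A + 2.00·(cos154°, sin154°) = (-1.7976, 0.8767)
|BD| = 9.8367
circle(B,5.00) ∩ circle(D,7.00): a=3.6985, h=3.3647
  candidates: C₊=(2.1860,3.8984) cross=33.098; C₋=(1.5862,-2.8042) cross=-33.098
  mode - wants cross < 0 → take C=(1.5862,-2.8042) (cross=-33.098)
ex = (C−B)/|BC| = (0.6768,-0.7362); ey = (0.7362,0.6768)
P = B + -1.28·ex + 2.98·ey = (-0.4700,3.8358)

-0.47 3.84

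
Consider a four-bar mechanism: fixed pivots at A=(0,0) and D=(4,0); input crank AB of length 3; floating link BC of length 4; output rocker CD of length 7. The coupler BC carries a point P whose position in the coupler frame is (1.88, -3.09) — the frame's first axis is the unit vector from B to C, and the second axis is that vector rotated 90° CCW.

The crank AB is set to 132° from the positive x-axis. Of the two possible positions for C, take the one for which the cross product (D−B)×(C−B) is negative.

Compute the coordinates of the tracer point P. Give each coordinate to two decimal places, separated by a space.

A=(0,0), D=(4.00,0)
B = A + 3.00·(cos132°, sin132°) = (-2.0074, 2.2294)
|BD| = 6.4077
circle(B,4.00) ∩ circle(D,7.00): a=0.6289, h=3.9503
  candidates: C₊=(-0.0434,5.7141) cross=25.312; C₋=(-2.7922,-1.6928) cross=-25.312
  mode - wants cross < 0 → take C=(-2.7922,-1.6928) (cross=-25.312)
ex = (C−B)/|BC| = (-0.1962,-0.9806); ey = (0.9806,-0.1962)
P = B + 1.88·ex + -3.09·ey = (-5.4062,0.9923)

-5.41 0.99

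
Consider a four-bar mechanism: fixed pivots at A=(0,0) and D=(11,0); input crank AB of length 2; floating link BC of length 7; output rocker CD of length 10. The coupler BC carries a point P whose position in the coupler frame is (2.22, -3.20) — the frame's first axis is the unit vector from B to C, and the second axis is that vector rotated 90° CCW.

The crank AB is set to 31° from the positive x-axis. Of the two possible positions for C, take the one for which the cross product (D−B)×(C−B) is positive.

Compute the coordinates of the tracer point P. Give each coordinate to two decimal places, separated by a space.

5.52 1.86

A=(0,0), D=(11.00,0)
B = A + 2.00·(cos31°, sin31°) = (1.7143, 1.0301)
|BD| = 9.3426
circle(B,7.00) ∩ circle(D,10.00): a=1.9419, h=6.7253
  candidates: C₊=(4.3859,7.5002) cross=62.832; C₋=(2.9029,-5.8683) cross=-62.832
  mode + wants cross > 0 → take C=(4.3859,7.5002) (cross=62.832)
ex = (C−B)/|BC| = (0.3816,0.9243); ey = (-0.9243,0.3816)
P = B + 2.22·ex + -3.20·ey = (5.5194,1.8608)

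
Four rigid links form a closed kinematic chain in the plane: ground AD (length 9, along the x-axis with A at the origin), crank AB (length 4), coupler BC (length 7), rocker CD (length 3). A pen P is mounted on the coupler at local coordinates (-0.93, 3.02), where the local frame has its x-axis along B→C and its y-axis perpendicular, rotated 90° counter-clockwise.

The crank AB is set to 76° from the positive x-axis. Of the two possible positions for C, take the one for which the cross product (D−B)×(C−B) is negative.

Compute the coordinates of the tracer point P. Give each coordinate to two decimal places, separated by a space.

2.33 6.73

A=(0,0), D=(9.00,0)
B = A + 4.00·(cos76°, sin76°) = (0.9677, 3.8812)
|BD| = 8.9209
circle(B,7.00) ∩ circle(D,3.00): a=6.7024, h=2.0195
  candidates: C₊=(7.8811,2.7835) cross=18.016; C₋=(6.1239,-0.8531) cross=-18.016
  mode - wants cross < 0 → take C=(6.1239,-0.8531) (cross=-18.016)
ex = (C−B)/|BC| = (0.7366,-0.6763); ey = (0.6763,0.7366)
P = B + -0.93·ex + 3.02·ey = (2.3252,6.7347)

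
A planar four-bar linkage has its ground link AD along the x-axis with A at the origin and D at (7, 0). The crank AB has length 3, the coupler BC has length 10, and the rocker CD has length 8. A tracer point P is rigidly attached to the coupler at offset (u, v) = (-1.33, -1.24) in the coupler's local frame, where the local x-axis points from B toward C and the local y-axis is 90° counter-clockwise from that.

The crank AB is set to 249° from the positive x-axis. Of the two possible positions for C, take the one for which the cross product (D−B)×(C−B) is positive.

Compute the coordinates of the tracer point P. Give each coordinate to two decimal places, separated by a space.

A=(0,0), D=(7.00,0)
B = A + 3.00·(cos249°, sin249°) = (-1.0751, -2.8007)
|BD| = 8.5470
circle(B,10.00) ∩ circle(D,8.00): a=6.3795, h=7.7008
  candidates: C₊=(2.4287,6.5653) cross=65.819; C₋=(7.4756,-7.9858) cross=-65.819
  mode + wants cross > 0 → take C=(2.4287,6.5653) (cross=65.819)
ex = (C−B)/|BC| = (0.3504,0.9366); ey = (-0.9366,0.3504)
P = B + -1.33·ex + -1.24·ey = (-0.3797,-4.4809)

-0.38 -4.48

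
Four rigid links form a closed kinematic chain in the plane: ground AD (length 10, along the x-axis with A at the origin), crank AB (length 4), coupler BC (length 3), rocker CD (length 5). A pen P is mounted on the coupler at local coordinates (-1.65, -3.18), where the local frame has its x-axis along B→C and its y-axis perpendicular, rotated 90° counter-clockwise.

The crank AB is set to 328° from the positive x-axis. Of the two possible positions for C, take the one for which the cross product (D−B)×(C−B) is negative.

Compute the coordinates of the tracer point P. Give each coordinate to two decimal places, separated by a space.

A=(0,0), D=(10.00,0)
B = A + 4.00·(cos328°, sin328°) = (3.3922, -2.1197)
|BD| = 6.9395
circle(B,3.00) ∩ circle(D,5.00): a=2.3169, h=1.9058
  candidates: C₊=(5.0162,0.4027) cross=13.225; C₋=(6.1805,-3.2267) cross=-13.225
  mode - wants cross < 0 → take C=(6.1805,-3.2267) (cross=-13.225)
ex = (C−B)/|BC| = (0.9294,-0.3690); ey = (0.3690,0.9294)
P = B + -1.65·ex + -3.18·ey = (0.6852,-4.4664)

0.69 -4.47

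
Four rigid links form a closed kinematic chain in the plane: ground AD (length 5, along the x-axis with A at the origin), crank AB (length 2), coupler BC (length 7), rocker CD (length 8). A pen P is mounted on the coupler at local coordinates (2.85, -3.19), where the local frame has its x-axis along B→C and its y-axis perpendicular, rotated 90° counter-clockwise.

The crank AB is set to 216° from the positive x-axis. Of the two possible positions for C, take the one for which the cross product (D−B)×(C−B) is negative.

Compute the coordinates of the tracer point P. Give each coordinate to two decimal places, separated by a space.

-3.04 -5.21

A=(0,0), D=(5.00,0)
B = A + 2.00·(cos216°, sin216°) = (-1.6180, -1.1756)
|BD| = 6.7216
circle(B,7.00) ∩ circle(D,8.00): a=2.2450, h=6.6302
  candidates: C₊=(-0.5672,5.7451) cross=44.566; C₋=(1.7520,-7.3110) cross=-44.566
  mode - wants cross < 0 → take C=(1.7520,-7.3110) (cross=-44.566)
ex = (C−B)/|BC| = (0.4814,-0.8765); ey = (0.8765,0.4814)
P = B + 2.85·ex + -3.19·ey = (-3.0420,-5.2093)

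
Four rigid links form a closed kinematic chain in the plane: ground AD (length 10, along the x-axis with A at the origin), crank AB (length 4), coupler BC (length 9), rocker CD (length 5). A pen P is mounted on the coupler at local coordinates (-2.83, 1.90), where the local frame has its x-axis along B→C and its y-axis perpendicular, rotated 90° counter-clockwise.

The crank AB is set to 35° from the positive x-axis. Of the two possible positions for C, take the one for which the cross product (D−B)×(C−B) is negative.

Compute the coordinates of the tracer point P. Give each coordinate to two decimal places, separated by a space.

A=(0,0), D=(10.00,0)
B = A + 4.00·(cos35°, sin35°) = (3.2766, 2.2943)
|BD| = 7.1041
circle(B,9.00) ∩ circle(D,5.00): a=7.4934, h=4.9848
  candidates: C₊=(11.9784,4.5920) cross=35.412; C₋=(8.7586,-4.8434) cross=-35.412
  mode - wants cross < 0 → take C=(8.7586,-4.8434) (cross=-35.412)
ex = (C−B)/|BC| = (0.6091,-0.7931); ey = (0.7931,0.6091)
P = B + -2.83·ex + 1.90·ey = (3.0597,5.6960)

3.06 5.70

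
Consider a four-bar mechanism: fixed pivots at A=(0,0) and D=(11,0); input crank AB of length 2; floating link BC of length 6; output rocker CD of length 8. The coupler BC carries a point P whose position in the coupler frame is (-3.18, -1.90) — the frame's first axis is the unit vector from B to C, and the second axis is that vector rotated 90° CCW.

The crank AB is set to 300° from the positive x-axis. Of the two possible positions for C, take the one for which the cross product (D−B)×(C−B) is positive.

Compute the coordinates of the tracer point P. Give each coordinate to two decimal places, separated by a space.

A=(0,0), D=(11.00,0)
B = A + 2.00·(cos300°, sin300°) = (1.0000, -1.7321)
|BD| = 10.1489
circle(B,6.00) ∩ circle(D,8.00): a=3.6950, h=4.7273
  candidates: C₊=(3.8340,3.5565) cross=47.977; C₋=(5.4476,-5.7594) cross=-47.977
  mode + wants cross > 0 → take C=(3.8340,3.5565) (cross=47.977)
ex = (C−B)/|BC| = (0.4723,0.8814); ey = (-0.8814,0.4723)
P = B + -3.18·ex + -1.90·ey = (1.1727,-5.4324)

1.17 -5.43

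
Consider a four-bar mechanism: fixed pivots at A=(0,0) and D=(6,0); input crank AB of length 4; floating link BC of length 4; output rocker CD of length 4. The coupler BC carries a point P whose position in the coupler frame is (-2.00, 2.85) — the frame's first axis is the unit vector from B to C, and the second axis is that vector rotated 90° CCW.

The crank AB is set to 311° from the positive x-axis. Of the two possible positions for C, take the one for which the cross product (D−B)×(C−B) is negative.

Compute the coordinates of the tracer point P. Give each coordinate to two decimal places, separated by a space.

1.36 0.22

A=(0,0), D=(6.00,0)
B = A + 4.00·(cos311°, sin311°) = (2.6242, -3.0188)
|BD| = 4.5287
circle(B,4.00) ∩ circle(D,4.00): a=2.2644, h=3.2974
  candidates: C₊=(2.1141,0.9485) cross=14.933; C₋=(6.5102,-3.9673) cross=-14.933
  mode - wants cross < 0 → take C=(6.5102,-3.9673) (cross=-14.933)
ex = (C−B)/|BC| = (0.9715,-0.2371); ey = (0.2371,0.9715)
P = B + -2.00·ex + 2.85·ey = (1.3571,0.2241)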